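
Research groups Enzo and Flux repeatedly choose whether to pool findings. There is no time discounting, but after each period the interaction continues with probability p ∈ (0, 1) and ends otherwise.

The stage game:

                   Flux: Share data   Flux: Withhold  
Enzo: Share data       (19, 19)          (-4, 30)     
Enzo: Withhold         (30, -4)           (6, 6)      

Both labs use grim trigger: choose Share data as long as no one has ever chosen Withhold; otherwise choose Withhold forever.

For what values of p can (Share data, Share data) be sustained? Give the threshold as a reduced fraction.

11/24

Expected cooperation value is 19 + p·19 + p²·19 + … = 19/(1−p); deviation gives 30 + p·6/(1−p).
19 ≥ 30(1−p) + 6p ⇒ 24p ≥ 11 ⇒ p ≥ 11/24.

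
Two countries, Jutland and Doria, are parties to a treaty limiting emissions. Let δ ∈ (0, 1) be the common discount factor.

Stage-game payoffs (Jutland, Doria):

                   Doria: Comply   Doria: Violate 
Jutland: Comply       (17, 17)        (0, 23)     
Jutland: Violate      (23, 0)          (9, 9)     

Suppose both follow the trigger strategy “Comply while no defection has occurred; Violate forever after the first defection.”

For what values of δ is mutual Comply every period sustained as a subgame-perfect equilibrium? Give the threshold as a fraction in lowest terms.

3/7

17/(1−δ) ≥ 23 + 9δ/(1−δ)
17 ≥ 23 − 14δ
δ ≥ 6/14 = 3/7.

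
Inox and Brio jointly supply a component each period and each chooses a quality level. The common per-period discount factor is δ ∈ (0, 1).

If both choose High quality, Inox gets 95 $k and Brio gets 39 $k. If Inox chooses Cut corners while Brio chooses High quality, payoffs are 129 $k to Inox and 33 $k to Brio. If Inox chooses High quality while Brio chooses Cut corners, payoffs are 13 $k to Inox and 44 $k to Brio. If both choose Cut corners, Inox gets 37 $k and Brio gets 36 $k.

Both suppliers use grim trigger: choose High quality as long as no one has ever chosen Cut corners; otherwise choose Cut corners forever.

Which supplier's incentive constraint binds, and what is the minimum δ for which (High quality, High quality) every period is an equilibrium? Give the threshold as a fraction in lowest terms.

Brio; δ ≥ 5/8

Inox's threshold: (129−95)/(129−37) = 17/46.
Brio's threshold: (44−39)/(44−36) = 5/8.
17/46 < 5/8, so Brio binds and δ* = 5/8.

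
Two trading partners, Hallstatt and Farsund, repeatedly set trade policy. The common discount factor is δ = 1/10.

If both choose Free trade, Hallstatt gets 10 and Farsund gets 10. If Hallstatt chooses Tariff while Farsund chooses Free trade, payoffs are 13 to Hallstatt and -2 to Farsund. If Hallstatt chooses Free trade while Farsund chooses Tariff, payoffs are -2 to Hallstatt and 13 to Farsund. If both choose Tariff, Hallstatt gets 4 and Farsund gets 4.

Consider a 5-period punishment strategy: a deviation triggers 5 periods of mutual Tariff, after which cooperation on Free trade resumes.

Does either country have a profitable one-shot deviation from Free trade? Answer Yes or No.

Yes

Comparing payoff streams over the 6 periods until play realigns: cooperate → 10(1+δ+…+δ^5); deviate → 13 + 4(δ+…+δ^5).
Cooperation is sustained iff (10−4)(δ+…+δ^5) ≥ 13−10.
δ+…+δ^5 = 1/10·(1−(1/10)^5)/(1−1/10) = 0.1111, and (13−10)/(10−4) = 0.5000.
0.1111 < 0.5000, so cooperation is not sustainable.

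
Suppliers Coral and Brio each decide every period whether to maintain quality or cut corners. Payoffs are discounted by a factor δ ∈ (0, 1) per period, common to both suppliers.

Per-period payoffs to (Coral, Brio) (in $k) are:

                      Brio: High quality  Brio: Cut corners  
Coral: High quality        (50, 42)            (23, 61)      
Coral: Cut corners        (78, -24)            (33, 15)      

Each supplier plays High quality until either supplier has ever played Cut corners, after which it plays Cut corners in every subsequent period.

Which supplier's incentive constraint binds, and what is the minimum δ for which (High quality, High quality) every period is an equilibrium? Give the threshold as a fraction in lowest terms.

Coral: cooperation gives 50 each period; deviation gives 78 once then 33 forever.
  50/(1−δ) ≥ 78 + 33δ/(1−δ) ⇒ δ ≥ 28/45.
Brio: cooperation gives 42 each period; deviation gives 61 once then 15 forever.
  δ ≥ 19/46.
Both must hold, so the binding constraint is Coral's: δ ≥ 28/45.

Coral; δ ≥ 28/45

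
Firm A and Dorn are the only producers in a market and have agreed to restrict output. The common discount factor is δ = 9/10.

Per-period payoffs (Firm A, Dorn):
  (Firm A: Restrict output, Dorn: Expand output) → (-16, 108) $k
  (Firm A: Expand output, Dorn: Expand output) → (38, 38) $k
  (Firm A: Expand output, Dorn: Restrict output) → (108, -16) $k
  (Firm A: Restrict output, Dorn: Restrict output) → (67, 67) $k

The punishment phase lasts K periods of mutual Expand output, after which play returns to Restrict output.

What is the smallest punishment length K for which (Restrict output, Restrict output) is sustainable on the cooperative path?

IC: δ(1−δ^K)/(1−δ) ≥ (108−67)/(67−38) = 41/29.
With δ = 9/10: need 1 − δ^K ≥ 41/29·(1−9/10)/(9/10), i.e. δ^K ≤ 0.8429.
Since (9/10)^1 = 0.9000 and (9/10)^2 = 0.8100, the smallest such K is 2.

2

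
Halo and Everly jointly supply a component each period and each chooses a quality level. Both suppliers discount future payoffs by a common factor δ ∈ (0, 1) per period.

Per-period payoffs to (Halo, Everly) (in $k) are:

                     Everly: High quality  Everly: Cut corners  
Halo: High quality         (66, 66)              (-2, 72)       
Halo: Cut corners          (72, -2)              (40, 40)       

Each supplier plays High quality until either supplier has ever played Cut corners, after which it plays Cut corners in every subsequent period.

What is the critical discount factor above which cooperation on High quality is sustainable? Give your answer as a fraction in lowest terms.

3/16

Under grim trigger the critical discount factor is (T−C)/(T−P) with T = 72, C = 66, P = 40.
δ* = (72−66)/(72−40) = 6/32 = 3/16.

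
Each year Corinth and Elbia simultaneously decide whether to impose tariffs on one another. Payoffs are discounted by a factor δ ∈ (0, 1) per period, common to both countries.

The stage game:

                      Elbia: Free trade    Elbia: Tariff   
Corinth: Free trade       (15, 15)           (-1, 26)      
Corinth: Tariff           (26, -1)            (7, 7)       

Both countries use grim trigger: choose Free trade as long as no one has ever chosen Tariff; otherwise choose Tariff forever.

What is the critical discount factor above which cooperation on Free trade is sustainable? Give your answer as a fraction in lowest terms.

11/19

One-period gain from deviating is 26 − 15 = 11. The loss is 15 − 7 = 8 in every subsequent period, with present value 8·δ/(1−δ).
Deviation is unprofitable when 8·δ/(1−δ) ≥ 11, i.e. δ/(1−δ) ≥ 11/8.
Equivalently δ ≥ 11/(11+8) = 11/19.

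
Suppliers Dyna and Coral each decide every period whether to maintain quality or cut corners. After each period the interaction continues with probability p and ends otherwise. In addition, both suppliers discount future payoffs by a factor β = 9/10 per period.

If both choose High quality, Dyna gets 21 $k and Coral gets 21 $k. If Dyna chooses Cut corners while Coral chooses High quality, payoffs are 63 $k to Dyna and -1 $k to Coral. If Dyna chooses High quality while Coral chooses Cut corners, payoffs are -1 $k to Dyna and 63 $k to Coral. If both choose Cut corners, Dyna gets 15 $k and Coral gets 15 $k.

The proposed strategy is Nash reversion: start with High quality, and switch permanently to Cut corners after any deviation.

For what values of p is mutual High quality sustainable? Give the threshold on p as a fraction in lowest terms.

Expected continuation weight on next period's payoff is β·p = 9/10·p, which plays the role of the discount factor.
Cooperation requires 9/10·p ≥ (63−21)/(63−15) = 7/8, hence p ≥ 35/36.

35/36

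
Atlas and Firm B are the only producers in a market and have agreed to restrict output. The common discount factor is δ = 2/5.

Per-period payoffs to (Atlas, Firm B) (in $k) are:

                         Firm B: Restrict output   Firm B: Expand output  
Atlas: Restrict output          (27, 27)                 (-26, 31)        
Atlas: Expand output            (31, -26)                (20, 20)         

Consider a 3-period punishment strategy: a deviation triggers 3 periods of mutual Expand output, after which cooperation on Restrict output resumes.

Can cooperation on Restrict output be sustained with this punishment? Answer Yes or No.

IC: δ+…+δ^3 ≥ (31−27)/(27−20) = 4/7.
At δ = 2/5: partial sum = 0.6240 ≥ 0.5714. Cooperation sustainable.

Yes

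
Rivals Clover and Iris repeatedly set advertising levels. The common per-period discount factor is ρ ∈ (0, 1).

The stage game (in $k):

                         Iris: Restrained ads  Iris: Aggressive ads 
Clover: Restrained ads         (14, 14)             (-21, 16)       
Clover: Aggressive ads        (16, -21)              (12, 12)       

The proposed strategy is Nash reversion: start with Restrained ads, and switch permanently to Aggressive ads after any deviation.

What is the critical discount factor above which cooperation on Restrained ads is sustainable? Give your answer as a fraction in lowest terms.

Under grim trigger the critical discount factor is (T−C)/(T−P) with T = 16, C = 14, P = 12.
ρ* = (16−14)/(16−12) = 2/4 = 1/2.

1/2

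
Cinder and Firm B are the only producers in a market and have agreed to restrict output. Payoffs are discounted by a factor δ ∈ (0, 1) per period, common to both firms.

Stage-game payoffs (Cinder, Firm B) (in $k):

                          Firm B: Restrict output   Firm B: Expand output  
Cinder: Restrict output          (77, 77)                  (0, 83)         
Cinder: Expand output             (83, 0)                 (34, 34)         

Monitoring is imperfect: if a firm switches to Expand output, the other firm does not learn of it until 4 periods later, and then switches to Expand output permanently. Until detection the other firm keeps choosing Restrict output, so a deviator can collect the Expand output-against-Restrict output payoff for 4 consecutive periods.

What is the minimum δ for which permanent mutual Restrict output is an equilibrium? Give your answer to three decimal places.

0.592

A deviator earns 83 for 4 periods, then 34 forever; cooperating earns 77 forever. Multiplying the IC by (1−δ):
77 ≥ 83(1−δ^4) + 34δ^4, so 49·δ^4 ≥ 6 and δ^4 ≥ 6/49.
δ ≥ (6/49)^(1/4) ≈ 0.592.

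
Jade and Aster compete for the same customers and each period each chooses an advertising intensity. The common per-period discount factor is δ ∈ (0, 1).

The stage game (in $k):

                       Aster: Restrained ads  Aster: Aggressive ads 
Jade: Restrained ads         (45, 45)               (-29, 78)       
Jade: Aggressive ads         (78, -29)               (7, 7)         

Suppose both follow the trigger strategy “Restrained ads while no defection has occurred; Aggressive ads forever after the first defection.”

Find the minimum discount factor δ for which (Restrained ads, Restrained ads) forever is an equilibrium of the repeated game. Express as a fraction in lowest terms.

45/(1−δ) ≥ 78 + 7δ/(1−δ)
45 ≥ 78 − 71δ
δ ≥ 33/71.

33/71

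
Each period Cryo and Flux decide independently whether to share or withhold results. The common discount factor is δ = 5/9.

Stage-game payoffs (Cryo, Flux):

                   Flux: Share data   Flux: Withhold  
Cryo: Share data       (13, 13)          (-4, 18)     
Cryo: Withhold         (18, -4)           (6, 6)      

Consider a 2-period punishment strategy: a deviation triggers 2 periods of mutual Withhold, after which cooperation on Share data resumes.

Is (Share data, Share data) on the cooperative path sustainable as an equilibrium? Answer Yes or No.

A one-shot deviation gives 18 now, then 6 for 2 periods, then back to 13.
Gain from deviating: (18−13) today; loss: (13−6) in each of the next 2 periods.
No-deviation condition: (13−6)(δ+…+δ^2) ≥ 18−13, i.e. δ+…+δ^2 ≥ 5/7.
At δ = 5/9: δ+…+δ^2 = 0.8642 ≥ 0.7143.
So cooperation is sustainable.

Yes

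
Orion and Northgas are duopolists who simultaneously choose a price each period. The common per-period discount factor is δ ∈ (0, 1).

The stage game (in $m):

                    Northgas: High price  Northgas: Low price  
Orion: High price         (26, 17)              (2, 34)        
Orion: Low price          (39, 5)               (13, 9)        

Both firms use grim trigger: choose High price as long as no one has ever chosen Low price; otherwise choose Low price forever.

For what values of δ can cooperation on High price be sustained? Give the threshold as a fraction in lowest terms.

17/25

Orion's threshold: (39−26)/(39−13) = 1/2.
Northgas's threshold: (34−17)/(34−9) = 17/25.
1/2 < 17/25, so Northgas binds and δ* = 17/25.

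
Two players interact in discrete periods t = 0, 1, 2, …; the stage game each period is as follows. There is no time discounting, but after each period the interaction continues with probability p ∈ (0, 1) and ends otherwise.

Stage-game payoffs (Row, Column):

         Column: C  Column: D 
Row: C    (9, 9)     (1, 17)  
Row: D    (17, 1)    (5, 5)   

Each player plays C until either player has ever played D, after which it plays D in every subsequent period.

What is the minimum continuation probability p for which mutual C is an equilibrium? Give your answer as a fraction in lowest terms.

With no time discounting, the continuation probability p plays the role of the discount factor.
Grim-trigger IC: 9/(1−p) ≥ 17 + 5p/(1−p) ⇒ p ≥ (17−9)/(17−5) = 2/3.

2/3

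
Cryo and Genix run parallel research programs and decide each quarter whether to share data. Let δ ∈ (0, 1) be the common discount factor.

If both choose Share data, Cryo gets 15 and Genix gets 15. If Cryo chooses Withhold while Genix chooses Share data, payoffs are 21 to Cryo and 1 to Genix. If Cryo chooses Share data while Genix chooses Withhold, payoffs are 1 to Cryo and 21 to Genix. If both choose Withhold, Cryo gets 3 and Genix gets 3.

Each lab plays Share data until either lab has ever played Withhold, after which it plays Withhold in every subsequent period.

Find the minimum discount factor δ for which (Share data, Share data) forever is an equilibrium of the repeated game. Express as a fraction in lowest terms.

15/(1−δ) ≥ 21 + 3δ/(1−δ)
15 ≥ 21 − 18δ
δ ≥ 6/18 = 1/3.

1/3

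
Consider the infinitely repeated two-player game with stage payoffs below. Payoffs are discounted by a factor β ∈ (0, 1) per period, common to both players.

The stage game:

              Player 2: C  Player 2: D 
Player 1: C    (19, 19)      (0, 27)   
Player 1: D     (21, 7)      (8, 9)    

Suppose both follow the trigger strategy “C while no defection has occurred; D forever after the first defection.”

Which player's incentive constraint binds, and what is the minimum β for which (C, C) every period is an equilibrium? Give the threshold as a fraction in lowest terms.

For Player 1: deviation gain 21−19 = 2, per-period punishment loss 19−8 = 11. IC gives β ≥ 2/13.
For Player 2: gain 8, loss 10 per period, so β ≥ 8/18 = 4/9.
The tighter constraint is Player 2's, so cooperation needs β ≥ 4/9.

Player 2; β ≥ 4/9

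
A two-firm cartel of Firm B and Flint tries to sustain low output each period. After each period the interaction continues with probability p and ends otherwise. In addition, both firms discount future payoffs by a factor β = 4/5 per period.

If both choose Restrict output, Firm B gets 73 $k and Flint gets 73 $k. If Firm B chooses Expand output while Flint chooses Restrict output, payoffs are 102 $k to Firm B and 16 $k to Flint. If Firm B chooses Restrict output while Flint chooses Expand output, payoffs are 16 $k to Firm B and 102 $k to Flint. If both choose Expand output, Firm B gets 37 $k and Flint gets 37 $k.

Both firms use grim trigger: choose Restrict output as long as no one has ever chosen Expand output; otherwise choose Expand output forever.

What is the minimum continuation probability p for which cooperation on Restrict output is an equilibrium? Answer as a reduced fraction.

Expected continuation weight on next period's payoff is β·p = 4/5·p, which plays the role of the discount factor.
Cooperation requires 4/5·p ≥ (102−73)/(102−37) = 29/65, hence p ≥ 29/52.

29/52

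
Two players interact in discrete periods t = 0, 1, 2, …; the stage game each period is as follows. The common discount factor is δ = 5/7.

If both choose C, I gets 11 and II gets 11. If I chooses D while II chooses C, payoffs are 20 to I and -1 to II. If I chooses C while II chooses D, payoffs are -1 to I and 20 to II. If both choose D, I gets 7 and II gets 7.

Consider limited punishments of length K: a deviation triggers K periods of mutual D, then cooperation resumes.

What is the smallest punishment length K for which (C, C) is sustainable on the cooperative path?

IC: δ(1−δ^K)/(1−δ) ≥ (20−11)/(11−7) = 9/4.
With δ = 5/7: need 1 − δ^K ≥ 9/4·(1−5/7)/(5/7), i.e. δ^K ≤ 0.1000.
Since (5/7)^6 = 0.1328 and (5/7)^7 = 0.0949, the smallest such K is 7.

7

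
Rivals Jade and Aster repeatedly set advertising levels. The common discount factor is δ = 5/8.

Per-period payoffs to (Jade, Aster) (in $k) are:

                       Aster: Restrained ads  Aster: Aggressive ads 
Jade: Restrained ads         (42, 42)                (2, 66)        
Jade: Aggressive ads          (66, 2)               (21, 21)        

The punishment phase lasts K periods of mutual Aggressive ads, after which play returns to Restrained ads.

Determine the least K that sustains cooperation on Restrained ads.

3

Need Σ_{k=1}^{K} δ^k ≥ (66−42)/(42−21) = 1.1429 at δ = 5/8.
At K = 2 the sum is 1.0156 < 1.1429; at K = 3 it is 1.2598 ≥ 1.1429.
So the minimum punishment length is K = 3.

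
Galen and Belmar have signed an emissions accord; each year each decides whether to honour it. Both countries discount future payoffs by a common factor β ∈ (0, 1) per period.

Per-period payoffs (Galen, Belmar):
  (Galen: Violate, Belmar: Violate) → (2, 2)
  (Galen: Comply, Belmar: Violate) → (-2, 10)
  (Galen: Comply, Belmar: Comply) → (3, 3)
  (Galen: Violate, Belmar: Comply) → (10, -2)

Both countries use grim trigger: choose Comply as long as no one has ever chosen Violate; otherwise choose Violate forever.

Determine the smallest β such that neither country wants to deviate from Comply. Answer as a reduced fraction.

One-period gain from deviating is 10 − 3 = 7. The loss is 3 − 2 = 1 in every subsequent period, with present value 1·β/(1−β).
Deviation is unprofitable when 1·β/(1−β) ≥ 7, i.e. β/(1−β) ≥ 7.
Equivalently β ≥ 7/(7+1) = 7/8.

7/8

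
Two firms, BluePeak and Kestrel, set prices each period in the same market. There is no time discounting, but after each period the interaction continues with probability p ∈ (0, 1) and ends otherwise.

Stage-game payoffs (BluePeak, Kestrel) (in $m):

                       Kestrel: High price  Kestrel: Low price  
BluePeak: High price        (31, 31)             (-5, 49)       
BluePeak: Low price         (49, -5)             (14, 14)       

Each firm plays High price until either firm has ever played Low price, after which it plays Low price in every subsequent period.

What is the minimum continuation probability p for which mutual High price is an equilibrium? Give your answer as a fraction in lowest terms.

With no time discounting, the continuation probability p plays the role of the discount factor.
Grim-trigger IC: 31/(1−p) ≥ 49 + 14p/(1−p) ⇒ p ≥ (49−31)/(49−14) = 18/35.

18/35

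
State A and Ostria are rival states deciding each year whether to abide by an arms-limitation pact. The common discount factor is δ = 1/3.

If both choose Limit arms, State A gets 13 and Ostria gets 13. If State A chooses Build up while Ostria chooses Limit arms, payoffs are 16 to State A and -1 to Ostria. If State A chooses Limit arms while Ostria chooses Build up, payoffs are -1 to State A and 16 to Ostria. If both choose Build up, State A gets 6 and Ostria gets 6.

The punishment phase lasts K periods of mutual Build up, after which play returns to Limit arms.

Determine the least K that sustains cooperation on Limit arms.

Need Σ_{k=1}^{K} δ^k ≥ (16−13)/(13−6) = 0.4286 at δ = 1/3.
At K = 1 the sum is 0.3333 < 0.4286; at K = 2 it is 0.4444 ≥ 0.4286.
So the minimum punishment length is K = 2.

2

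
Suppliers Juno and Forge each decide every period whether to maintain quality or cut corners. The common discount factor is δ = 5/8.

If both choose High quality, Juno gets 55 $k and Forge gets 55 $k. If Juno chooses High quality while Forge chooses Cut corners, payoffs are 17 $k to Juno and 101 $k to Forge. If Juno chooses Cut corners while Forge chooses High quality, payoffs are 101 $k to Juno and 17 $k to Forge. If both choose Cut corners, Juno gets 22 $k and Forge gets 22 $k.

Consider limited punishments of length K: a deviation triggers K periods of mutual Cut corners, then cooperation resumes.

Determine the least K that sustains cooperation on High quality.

4

Need Σ_{k=1}^{K} δ^k ≥ (101−55)/(55−22) = 1.3939 at δ = 5/8.
At K = 3 the sum is 1.2598 < 1.3939; at K = 4 it is 1.4124 ≥ 1.3939.
So the minimum punishment length is K = 4.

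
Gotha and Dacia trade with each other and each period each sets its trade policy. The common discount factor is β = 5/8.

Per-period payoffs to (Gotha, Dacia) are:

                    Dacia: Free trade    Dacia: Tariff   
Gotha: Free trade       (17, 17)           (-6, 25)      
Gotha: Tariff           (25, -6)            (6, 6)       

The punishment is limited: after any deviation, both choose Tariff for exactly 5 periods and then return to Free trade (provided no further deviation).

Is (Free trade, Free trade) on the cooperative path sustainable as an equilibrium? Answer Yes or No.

Yes

IC: β+…+β^5 ≥ (25−17)/(17−6) = 8/11.
At β = 5/8: partial sum = 1.5077 ≥ 0.7273. Cooperation sustainable.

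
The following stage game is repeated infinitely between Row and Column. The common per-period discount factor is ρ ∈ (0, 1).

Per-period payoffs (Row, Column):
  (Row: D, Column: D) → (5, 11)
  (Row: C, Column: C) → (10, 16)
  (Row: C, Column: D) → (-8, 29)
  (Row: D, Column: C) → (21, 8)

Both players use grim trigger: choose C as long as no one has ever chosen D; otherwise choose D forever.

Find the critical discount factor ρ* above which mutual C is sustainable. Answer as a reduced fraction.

Row: cooperation gives 10 each period; deviation gives 21 once then 5 forever.
  10/(1−ρ) ≥ 21 + 5ρ/(1−ρ) ⇒ ρ ≥ 11/16.
Column: cooperation gives 16 each period; deviation gives 29 once then 11 forever.
  ρ ≥ 13/18.
Both must hold, so the binding constraint is Column's: ρ ≥ 13/18.

13/18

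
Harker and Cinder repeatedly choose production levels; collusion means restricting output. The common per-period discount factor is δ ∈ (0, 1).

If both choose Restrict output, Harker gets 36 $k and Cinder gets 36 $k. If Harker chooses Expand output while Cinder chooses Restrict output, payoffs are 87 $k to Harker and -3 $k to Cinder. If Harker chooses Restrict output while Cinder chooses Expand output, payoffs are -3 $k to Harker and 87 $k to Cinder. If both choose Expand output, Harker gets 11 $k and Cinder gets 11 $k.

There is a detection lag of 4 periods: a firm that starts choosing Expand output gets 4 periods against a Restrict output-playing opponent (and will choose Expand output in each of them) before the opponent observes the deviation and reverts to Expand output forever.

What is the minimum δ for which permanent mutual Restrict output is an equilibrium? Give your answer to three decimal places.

Deviating for the 4 undetected periods gains 87−36 = 51 per period over cooperation, then loses 36−11 = 25 per period forever once punishment starts.
Gain: 51(1 + δ + … + δ^3); loss: 25·δ^4/(1−δ).
No profitable deviation ⇔ 51(1−δ^4) ≤ 25·δ^4, i.e. δ^4 ≥ 51/(51+25) = 51/76.
Hence δ ≥ (51/76)^(1/4) ≈ 0.905.

0.905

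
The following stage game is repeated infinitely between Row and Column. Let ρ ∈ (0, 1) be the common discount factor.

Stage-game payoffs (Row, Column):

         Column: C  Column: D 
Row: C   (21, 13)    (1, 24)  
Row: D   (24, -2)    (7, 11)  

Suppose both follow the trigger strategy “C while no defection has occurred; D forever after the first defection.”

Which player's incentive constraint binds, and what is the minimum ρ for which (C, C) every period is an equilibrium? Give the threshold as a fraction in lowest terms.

For Row: deviation gain 24−21 = 3, per-period punishment loss 21−7 = 14. IC gives ρ ≥ 3/17.
For Column: gain 11, loss 2 per period, so ρ ≥ 11/13.
The tighter constraint is Column's, so cooperation needs ρ ≥ 11/13.

Column; ρ ≥ 11/13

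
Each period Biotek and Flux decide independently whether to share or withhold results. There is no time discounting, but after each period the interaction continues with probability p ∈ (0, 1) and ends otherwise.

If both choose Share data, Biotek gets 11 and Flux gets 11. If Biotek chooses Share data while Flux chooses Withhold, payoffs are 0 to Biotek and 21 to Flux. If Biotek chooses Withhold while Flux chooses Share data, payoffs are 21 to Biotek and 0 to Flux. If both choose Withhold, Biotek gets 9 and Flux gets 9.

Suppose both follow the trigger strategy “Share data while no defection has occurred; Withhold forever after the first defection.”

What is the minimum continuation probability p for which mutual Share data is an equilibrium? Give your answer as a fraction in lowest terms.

With no time discounting, the continuation probability p plays the role of the discount factor.
Grim-trigger IC: 11/(1−p) ≥ 21 + 9p/(1−p) ⇒ p ≥ (21−11)/(21−9) = 5/6.

5/6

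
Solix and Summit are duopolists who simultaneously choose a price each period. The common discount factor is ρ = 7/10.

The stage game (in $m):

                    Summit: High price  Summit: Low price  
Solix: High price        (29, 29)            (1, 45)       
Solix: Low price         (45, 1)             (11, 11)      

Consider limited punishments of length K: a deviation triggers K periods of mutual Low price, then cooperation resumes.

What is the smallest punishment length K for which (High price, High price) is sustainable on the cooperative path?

IC: ρ(1−ρ^K)/(1−ρ) ≥ (45−29)/(29−11) = 8/9.
With ρ = 7/10: need 1 − ρ^K ≥ 8/9·(1−7/10)/(7/10), i.e. ρ^K ≤ 0.6190.
Since (7/10)^1 = 0.7000 and (7/10)^2 = 0.4900, the smallest such K is 2.

2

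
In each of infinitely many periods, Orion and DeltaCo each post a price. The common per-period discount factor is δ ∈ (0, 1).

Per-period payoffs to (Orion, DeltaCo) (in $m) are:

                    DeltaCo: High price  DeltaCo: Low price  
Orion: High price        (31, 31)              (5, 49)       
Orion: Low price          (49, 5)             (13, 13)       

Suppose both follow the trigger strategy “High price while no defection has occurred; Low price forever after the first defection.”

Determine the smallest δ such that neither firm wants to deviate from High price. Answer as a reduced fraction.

31/(1−δ) ≥ 49 + 13δ/(1−δ)
31 ≥ 49 − 36δ
δ ≥ 18/36 = 1/2.

1/2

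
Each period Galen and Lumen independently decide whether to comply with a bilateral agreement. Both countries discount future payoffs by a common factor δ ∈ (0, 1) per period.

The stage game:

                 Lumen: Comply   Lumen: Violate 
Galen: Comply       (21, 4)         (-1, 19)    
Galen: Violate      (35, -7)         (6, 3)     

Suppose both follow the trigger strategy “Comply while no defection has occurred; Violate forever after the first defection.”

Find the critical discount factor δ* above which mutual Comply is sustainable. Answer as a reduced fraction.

15/16

For Galen: deviation gain 35−21 = 14, per-period punishment loss 21−6 = 15. IC gives δ ≥ 14/29.
For Lumen: gain 15, loss 1 per period, so δ ≥ 15/16.
The tighter constraint is Lumen's, so cooperation needs δ ≥ 15/16.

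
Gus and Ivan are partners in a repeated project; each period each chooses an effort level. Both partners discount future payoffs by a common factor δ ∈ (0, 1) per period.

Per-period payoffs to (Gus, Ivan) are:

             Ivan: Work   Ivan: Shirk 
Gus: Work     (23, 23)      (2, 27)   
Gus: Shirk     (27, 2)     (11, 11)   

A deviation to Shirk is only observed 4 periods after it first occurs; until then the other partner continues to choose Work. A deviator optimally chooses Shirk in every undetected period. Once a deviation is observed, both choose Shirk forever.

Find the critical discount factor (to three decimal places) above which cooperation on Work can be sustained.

0.707

Deviating for the 4 undetected periods gains 27−23 = 4 per period over cooperation, then loses 23−11 = 12 per period forever once punishment starts.
Gain: 4(1 + δ + … + δ^3); loss: 12·δ^4/(1−δ).
No profitable deviation ⇔ 4(1−δ^4) ≤ 12·δ^4, i.e. δ^4 ≥ 4/(4+12) = 1/4.
Hence δ ≥ (1/4)^(1/4) ≈ 0.707.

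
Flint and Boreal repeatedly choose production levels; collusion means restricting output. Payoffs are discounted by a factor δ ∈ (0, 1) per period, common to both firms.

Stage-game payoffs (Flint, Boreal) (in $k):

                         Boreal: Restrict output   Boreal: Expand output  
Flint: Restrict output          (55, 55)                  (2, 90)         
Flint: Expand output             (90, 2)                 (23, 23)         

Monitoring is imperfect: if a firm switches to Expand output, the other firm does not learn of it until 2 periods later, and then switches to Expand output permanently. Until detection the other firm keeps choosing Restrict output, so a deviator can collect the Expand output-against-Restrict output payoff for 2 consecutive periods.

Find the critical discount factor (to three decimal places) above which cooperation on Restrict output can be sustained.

0.723

A deviator earns 90 for 2 periods, then 23 forever; cooperating earns 55 forever. Multiplying the IC by (1−δ):
55 ≥ 90(1−δ^2) + 23δ^2, so 67·δ^2 ≥ 35 and δ^2 ≥ 35/67.
δ ≥ (35/67)^(1/2) ≈ 0.723.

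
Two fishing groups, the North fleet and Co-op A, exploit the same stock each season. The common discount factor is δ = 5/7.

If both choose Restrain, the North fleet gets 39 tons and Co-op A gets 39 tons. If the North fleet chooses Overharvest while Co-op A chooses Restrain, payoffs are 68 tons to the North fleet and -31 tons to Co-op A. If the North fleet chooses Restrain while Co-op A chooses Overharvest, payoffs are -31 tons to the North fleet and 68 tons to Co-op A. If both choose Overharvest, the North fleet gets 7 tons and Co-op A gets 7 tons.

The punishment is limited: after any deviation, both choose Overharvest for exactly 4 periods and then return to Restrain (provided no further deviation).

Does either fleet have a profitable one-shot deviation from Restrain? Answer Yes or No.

No

Comparing payoff streams over the 5 periods until play realigns: cooperate → 39(1+δ+…+δ^4); deviate → 68 + 7(δ+…+δ^4).
Cooperation is sustained iff (39−7)(δ+…+δ^4) ≥ 68−39.
δ+…+δ^4 = 5/7·(1−(5/7)^4)/(1−5/7) = 1.8492, and (68−39)/(39−7) = 0.9062.
1.8492 ≥ 0.9062, so cooperation is sustainable.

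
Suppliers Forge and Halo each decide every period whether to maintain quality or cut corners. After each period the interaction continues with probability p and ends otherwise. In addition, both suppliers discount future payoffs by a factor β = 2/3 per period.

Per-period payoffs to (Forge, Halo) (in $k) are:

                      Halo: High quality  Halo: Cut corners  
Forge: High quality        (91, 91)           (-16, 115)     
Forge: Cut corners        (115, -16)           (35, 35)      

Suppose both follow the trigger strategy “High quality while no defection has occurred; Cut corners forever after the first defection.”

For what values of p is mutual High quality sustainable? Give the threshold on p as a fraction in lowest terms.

Expected continuation weight on next period's payoff is β·p = 2/3·p, which plays the role of the discount factor.
Cooperation requires 2/3·p ≥ (115−91)/(115−35) = 3/10, hence p ≥ 9/20.

9/20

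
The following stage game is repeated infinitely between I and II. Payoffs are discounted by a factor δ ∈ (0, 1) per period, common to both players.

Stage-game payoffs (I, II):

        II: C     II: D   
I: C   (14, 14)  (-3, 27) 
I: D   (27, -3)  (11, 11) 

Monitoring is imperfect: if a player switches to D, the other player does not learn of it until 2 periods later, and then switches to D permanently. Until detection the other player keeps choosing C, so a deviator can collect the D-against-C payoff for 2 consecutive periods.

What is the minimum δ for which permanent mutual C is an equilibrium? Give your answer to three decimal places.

A deviator earns 27 for 2 periods, then 11 forever; cooperating earns 14 forever. Multiplying the IC by (1−δ):
14 ≥ 27(1−δ^2) + 11δ^2, so 16·δ^2 ≥ 13 and δ^2 ≥ 13/16.
δ ≥ (13/16)^(1/2) ≈ 0.901.

0.901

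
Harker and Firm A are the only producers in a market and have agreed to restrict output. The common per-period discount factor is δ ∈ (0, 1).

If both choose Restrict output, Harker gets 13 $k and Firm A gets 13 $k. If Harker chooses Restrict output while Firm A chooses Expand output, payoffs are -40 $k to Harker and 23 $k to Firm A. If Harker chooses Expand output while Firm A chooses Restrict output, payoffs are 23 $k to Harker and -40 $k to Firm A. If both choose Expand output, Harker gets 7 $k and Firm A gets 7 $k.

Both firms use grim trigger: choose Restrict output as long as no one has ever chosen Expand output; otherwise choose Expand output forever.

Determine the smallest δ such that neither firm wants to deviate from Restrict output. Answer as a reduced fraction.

5/8

Cooperation forever yields 13 each period: 13/(1−δ).
Deviating yields 23 once, then 7 forever: 23 + 7δ/(1−δ).
No profitable deviation requires 13/(1−δ) ≥ 23 + 7δ/(1−δ).
Multiplying by (1−δ): 13 ≥ 23(1−δ) + 7δ = 23 − 16δ.
So 16δ ≥ 10, i.e. δ ≥ 10/16 = 5/8.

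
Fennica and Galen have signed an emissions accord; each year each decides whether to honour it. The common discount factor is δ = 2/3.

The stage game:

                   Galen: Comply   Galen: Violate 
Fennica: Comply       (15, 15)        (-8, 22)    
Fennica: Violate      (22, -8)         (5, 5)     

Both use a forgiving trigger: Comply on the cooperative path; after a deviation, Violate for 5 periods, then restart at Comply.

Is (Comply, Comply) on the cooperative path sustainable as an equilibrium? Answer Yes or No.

IC: δ+…+δ^5 ≥ (22−15)/(15−5) = 7/10.
At δ = 2/3: partial sum = 1.7366 ≥ 0.7000. Cooperation sustainable.

Yes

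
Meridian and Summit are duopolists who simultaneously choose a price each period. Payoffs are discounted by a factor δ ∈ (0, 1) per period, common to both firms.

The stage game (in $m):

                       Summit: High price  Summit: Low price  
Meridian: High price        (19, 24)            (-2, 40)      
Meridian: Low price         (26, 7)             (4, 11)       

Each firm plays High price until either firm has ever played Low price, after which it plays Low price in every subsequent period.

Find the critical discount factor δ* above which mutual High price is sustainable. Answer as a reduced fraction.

Meridian's threshold: (26−19)/(26−4) = 7/22.
Summit's threshold: (40−24)/(40−11) = 16/29.
7/22 < 16/29, so Summit binds and δ* = 16/29.

16/29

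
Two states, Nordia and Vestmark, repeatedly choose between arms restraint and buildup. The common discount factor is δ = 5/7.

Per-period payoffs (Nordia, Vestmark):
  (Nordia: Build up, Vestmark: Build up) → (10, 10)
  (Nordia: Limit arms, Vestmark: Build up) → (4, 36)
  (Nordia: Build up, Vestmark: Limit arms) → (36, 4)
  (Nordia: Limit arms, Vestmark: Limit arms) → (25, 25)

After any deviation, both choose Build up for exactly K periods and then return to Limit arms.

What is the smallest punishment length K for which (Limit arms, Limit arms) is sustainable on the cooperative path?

2

IC: δ(1−δ^K)/(1−δ) ≥ (36−25)/(25−10) = 11/15.
With δ = 5/7: need 1 − δ^K ≥ 11/15·(1−5/7)/(5/7), i.e. δ^K ≤ 0.7067.
Since (5/7)^1 = 0.7143 and (5/7)^2 = 0.5102, the smallest such K is 2.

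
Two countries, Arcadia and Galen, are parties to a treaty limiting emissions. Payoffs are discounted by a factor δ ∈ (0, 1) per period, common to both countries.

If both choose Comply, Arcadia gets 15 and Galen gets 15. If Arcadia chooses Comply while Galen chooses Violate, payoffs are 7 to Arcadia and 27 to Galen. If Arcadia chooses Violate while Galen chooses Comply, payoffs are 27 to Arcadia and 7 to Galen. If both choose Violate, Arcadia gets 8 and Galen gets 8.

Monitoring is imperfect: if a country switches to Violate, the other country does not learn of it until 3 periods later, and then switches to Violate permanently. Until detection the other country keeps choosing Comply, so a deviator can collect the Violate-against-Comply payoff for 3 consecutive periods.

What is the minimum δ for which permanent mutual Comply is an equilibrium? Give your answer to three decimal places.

0.858

Deviating for the 3 undetected periods gains 27−15 = 12 per period over cooperation, then loses 15−8 = 7 per period forever once punishment starts.
Gain: 12(1 + δ + … + δ^2); loss: 7·δ^3/(1−δ).
No profitable deviation ⇔ 12(1−δ^3) ≤ 7·δ^3, i.e. δ^3 ≥ 12/(12+7) = 12/19.
Hence δ ≥ (12/19)^(1/3) ≈ 0.858.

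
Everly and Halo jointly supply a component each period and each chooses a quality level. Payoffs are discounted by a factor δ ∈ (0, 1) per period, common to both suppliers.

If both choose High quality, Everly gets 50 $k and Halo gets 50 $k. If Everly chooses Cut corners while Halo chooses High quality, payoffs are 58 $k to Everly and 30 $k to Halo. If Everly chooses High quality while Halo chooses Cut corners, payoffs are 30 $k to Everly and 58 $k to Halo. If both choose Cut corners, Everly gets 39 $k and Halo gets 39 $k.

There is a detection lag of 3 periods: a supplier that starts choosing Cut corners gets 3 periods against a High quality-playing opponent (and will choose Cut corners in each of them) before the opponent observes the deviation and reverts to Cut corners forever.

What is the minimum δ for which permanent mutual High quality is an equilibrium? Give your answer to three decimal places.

The best deviation is to choose Cut corners for all 3 undetected periods, earning 58 each, then 39 forever once detected.
Deviation value: 58(1−δ^3)/(1−δ) + 39δ^3/(1−δ); cooperation value: 50/(1−δ).
IC: 50 ≥ 58(1−δ^3) + 39δ^3 = 58 − 19δ^3.
So δ^3 ≥ 8/19, giving δ ≥ (8/19)^(1/3) ≈ 0.750.

0.750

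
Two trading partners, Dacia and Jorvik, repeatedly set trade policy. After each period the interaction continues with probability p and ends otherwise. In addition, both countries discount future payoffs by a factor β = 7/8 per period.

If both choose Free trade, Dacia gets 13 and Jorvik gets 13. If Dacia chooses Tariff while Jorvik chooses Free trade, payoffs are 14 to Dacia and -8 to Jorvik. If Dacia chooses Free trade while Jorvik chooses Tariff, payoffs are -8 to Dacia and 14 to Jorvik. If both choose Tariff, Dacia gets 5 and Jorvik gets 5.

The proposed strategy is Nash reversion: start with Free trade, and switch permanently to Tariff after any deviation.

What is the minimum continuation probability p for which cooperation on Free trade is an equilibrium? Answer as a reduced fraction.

Expected continuation weight on next period's payoff is β·p = 7/8·p, which plays the role of the discount factor.
Cooperation requires 7/8·p ≥ (14−13)/(14−5) = 1/9, hence p ≥ 8/63.

8/63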